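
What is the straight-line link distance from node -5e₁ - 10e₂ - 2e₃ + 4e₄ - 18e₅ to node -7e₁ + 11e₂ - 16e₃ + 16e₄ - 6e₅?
30.4795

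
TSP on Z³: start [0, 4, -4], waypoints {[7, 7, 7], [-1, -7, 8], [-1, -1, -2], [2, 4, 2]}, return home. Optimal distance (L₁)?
68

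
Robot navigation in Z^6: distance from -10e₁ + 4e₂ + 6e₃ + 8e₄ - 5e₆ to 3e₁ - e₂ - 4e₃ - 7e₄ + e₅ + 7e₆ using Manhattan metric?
56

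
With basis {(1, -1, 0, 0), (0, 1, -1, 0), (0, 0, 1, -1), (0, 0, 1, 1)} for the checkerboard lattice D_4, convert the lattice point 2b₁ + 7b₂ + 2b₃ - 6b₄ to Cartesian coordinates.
(2, 5, -11, -8)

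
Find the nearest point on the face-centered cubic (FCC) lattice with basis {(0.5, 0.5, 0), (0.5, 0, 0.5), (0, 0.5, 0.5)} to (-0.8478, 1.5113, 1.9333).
(-0.5, 1.5, 2)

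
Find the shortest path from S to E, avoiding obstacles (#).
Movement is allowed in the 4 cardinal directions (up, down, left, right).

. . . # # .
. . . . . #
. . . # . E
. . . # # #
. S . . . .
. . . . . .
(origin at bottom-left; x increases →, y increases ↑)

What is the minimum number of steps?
8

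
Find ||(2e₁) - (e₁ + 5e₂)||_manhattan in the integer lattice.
6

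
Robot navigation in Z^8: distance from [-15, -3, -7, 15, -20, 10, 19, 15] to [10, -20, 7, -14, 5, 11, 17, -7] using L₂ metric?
55.3624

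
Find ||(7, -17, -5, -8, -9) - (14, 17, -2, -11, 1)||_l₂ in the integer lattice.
36.3731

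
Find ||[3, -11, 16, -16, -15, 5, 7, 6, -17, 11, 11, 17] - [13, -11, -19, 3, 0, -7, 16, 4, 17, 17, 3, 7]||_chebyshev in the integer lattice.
35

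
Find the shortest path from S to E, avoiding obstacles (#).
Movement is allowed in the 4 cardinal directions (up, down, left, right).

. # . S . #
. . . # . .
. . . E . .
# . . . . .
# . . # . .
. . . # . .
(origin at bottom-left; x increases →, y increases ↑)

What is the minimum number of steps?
4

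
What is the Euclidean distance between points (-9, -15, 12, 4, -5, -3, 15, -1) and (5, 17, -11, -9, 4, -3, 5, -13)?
47.3603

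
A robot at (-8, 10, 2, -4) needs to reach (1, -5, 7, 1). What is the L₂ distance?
18.868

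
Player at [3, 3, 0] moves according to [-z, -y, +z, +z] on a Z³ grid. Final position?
(3, 2, 1)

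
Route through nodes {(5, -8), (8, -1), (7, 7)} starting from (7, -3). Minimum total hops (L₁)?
26
(one optimal route: (7, -3) → (5, -8) → (8, -1) → (7, 7))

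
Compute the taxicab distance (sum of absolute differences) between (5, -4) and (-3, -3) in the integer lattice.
9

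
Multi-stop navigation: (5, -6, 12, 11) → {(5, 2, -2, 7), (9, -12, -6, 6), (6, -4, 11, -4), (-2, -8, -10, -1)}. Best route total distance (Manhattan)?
99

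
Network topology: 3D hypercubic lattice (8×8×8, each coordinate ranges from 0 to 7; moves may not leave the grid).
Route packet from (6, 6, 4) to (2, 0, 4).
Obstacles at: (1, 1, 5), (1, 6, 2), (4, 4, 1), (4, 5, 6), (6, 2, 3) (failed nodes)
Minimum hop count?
10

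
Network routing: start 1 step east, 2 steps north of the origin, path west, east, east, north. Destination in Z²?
(2, 3)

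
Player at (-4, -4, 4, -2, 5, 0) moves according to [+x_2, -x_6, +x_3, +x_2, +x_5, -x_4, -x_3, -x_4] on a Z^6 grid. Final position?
(-4, -2, 4, -4, 6, -1)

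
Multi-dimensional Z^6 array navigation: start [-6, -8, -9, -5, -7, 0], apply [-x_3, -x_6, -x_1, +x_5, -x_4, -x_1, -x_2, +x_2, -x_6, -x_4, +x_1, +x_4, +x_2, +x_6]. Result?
(-7, -7, -10, -6, -6, -1)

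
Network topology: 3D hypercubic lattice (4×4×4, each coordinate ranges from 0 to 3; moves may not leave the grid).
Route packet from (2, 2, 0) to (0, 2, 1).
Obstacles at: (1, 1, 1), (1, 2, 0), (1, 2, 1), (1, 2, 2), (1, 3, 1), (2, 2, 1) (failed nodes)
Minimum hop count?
5
(one shortest path: (2, 2, 0) → (2, 1, 0) → (1, 1, 0) → (0, 1, 0) → (0, 2, 0) → (0, 2, 1))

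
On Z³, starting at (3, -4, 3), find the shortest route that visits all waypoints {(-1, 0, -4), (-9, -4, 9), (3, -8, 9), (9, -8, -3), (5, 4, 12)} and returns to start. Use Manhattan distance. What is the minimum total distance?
112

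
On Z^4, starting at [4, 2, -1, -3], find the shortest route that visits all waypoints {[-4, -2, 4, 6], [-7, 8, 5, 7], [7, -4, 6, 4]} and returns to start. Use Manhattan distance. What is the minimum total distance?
88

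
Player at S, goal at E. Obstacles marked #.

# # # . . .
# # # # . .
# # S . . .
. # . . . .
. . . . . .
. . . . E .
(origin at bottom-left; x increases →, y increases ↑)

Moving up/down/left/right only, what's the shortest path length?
5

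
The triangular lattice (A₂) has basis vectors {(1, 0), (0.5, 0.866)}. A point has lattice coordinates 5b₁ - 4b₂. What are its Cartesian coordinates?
(3, -3.464)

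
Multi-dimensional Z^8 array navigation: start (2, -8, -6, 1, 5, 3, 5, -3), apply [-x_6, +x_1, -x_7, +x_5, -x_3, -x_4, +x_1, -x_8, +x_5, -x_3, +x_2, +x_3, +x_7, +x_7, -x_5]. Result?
(4, -7, -7, 0, 6, 2, 6, -4)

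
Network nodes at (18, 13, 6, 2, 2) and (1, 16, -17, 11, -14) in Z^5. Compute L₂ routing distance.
34.1174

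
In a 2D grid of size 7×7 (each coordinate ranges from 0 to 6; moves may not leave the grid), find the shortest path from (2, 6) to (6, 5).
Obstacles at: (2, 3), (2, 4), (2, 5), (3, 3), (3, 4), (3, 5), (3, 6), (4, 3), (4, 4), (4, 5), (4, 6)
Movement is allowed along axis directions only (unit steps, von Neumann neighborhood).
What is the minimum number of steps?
13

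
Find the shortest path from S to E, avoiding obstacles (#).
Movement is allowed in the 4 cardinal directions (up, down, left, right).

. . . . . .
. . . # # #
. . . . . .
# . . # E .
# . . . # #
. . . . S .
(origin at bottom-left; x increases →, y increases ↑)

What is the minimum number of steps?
8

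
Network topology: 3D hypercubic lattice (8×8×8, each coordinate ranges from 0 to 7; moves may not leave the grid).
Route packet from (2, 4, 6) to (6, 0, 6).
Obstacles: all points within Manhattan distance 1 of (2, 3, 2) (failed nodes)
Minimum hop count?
8
(one shortest path: (2, 4, 6) → (3, 4, 6) → (4, 4, 6) → (5, 4, 6) → (6, 4, 6) → (6, 3, 6) → (6, 2, 6) → (6, 1, 6) → (6, 0, 6))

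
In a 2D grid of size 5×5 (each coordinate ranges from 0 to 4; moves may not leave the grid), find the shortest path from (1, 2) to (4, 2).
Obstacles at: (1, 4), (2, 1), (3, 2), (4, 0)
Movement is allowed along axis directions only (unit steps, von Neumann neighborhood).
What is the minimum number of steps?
5
(one shortest path: (1, 2) → (2, 2) → (2, 3) → (3, 3) → (4, 3) → (4, 2))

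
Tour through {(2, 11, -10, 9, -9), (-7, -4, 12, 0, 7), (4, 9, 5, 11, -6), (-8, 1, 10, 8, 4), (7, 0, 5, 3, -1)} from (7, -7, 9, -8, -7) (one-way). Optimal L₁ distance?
141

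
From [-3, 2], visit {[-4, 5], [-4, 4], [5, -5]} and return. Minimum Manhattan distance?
38
(one optimal route: (-3, 2) → (-4, 5) → (-4, 4) → (5, -5) → (-3, 2))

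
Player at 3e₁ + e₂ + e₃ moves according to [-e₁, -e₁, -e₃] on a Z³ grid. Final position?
(1, 1, 0)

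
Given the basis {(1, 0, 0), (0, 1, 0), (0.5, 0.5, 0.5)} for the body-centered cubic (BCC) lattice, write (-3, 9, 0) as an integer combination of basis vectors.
-3b₁ + 9b₂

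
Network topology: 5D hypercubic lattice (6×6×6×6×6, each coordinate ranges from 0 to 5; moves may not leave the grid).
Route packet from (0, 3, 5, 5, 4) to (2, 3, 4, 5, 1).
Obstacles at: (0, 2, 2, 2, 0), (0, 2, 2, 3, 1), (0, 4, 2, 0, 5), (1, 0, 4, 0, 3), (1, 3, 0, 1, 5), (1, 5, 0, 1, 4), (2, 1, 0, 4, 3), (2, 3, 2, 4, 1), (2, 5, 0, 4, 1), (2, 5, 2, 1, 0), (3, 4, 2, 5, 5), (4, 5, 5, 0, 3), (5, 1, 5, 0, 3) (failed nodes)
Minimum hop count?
6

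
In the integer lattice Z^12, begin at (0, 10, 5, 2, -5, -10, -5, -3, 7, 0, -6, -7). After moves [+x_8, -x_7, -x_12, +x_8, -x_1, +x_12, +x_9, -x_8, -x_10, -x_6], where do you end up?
(-1, 10, 5, 2, -5, -11, -6, -2, 8, -1, -6, -7)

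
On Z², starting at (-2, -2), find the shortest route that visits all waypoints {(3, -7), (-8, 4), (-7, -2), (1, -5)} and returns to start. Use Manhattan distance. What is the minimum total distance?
44
(one optimal route: (-2, -2) → (3, -7) → (1, -5) → (-8, 4) → (-7, -2) → (-2, -2))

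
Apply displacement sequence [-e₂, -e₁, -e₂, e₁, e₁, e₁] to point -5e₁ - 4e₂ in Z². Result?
(-3, -6)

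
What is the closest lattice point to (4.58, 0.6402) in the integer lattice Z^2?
(5, 1)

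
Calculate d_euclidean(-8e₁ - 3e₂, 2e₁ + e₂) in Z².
10.7703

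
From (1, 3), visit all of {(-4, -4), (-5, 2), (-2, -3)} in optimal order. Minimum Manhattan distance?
17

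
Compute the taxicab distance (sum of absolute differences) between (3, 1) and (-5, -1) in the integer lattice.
10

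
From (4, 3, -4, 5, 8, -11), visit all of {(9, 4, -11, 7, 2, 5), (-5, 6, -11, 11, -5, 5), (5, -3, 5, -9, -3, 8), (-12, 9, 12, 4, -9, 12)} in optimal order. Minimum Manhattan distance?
174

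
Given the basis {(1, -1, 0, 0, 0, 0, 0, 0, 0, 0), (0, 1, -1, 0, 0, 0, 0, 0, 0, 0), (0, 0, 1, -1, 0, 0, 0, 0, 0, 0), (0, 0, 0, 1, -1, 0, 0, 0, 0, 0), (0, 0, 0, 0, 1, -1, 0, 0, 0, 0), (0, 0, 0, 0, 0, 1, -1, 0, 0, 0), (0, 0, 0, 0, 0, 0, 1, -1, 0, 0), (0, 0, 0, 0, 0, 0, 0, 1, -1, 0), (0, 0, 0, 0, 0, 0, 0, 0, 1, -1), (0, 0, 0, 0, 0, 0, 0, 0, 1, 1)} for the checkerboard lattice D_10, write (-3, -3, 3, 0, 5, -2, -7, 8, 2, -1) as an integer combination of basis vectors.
-3b₁ - 6b₂ - 3b₃ - 3b₄ + 2b₅ - 7b₇ + b₈ + 2b₉ + b₁₀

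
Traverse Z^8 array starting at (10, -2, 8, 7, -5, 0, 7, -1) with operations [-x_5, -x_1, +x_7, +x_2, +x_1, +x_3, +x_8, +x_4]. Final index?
(10, -1, 9, 8, -6, 0, 8, 0)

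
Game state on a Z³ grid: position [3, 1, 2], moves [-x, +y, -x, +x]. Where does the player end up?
(2, 2, 2)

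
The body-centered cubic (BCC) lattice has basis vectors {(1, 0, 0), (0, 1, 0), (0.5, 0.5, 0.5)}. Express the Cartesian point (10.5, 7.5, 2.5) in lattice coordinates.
8b₁ + 5b₂ + 5b₃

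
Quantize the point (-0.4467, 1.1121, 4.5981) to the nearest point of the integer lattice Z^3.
(0, 1, 5)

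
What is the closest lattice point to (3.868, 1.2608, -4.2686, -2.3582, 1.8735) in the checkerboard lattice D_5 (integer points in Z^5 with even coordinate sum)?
(4, 1, -4, -3, 2)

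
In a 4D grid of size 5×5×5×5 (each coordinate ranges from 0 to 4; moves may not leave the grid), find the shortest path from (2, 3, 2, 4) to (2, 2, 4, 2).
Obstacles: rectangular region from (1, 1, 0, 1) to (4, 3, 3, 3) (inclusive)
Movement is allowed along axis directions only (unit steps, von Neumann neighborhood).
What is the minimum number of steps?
5
(one shortest path: (2, 3, 2, 4) → (2, 2, 2, 4) → (2, 2, 3, 4) → (2, 2, 4, 4) → (2, 2, 4, 3) → (2, 2, 4, 2))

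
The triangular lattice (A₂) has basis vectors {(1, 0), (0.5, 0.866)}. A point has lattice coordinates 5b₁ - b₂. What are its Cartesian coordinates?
(4.5, -0.866)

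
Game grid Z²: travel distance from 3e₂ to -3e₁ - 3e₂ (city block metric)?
9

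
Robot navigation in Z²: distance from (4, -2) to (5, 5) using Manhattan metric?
8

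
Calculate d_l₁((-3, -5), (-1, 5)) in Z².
12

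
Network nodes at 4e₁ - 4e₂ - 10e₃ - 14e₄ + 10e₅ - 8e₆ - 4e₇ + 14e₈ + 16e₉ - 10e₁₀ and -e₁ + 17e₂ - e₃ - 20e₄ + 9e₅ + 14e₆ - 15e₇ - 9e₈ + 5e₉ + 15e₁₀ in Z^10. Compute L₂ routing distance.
49.6387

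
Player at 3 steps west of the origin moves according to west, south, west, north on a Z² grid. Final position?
(-5, 0)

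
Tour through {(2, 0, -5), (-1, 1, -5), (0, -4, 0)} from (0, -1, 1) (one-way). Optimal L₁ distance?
19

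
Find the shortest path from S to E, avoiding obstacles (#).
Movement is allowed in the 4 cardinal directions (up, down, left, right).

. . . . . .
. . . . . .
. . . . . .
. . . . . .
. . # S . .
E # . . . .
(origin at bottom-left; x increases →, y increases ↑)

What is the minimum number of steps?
6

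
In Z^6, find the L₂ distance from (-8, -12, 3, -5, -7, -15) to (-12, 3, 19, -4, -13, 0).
27.55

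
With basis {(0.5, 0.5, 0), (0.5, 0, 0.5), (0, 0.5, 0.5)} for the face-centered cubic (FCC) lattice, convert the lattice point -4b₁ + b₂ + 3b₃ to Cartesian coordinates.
(-1.5, -0.5, 2)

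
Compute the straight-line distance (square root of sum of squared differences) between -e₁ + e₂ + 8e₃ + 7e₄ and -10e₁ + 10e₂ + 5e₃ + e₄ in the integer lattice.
14.3875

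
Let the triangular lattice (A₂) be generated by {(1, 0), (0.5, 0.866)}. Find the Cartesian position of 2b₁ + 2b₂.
(3, 1.732)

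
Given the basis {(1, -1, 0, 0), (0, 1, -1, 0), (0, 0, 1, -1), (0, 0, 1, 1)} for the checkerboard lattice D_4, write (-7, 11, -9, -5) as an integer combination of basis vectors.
-7b₁ + 4b₂ - 5b₄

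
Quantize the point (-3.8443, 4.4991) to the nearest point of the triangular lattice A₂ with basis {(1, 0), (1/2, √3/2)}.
(-3.5, 4.33)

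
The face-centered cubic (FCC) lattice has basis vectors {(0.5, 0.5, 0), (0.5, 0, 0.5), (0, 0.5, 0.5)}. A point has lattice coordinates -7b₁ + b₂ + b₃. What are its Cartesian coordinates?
(-3, -3, 1)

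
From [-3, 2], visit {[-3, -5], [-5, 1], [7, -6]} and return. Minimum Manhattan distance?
40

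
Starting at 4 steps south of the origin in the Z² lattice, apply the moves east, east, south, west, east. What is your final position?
(2, -5)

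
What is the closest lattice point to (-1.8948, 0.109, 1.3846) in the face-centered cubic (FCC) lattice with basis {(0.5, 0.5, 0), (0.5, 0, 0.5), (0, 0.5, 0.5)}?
(-2, 0, 1)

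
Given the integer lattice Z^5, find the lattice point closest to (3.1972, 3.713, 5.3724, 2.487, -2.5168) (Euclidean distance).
(3, 4, 5, 2, -3)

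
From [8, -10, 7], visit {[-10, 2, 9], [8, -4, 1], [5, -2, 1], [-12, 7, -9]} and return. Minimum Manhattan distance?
110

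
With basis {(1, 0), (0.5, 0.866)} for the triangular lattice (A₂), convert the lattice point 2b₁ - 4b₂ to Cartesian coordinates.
(0, -3.464)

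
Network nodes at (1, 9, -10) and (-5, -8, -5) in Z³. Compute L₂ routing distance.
18.7083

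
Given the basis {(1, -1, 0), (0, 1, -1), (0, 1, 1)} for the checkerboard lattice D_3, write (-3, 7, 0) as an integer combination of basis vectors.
-3b₁ + 2b₂ + 2b₃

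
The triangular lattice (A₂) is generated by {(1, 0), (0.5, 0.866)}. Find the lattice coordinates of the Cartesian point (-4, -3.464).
-2b₁ - 4b₂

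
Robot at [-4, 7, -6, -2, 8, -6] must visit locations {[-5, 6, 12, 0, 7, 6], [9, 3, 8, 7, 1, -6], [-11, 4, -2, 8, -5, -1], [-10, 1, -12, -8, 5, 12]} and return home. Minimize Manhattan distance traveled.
222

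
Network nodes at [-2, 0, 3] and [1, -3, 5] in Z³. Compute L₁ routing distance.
8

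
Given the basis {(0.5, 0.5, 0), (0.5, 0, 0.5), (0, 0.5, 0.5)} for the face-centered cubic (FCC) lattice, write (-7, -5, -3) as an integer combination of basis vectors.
-9b₁ - 5b₂ - b₃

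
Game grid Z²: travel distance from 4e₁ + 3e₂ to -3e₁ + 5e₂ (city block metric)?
9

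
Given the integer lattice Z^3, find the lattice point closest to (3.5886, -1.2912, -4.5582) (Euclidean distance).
(4, -1, -5)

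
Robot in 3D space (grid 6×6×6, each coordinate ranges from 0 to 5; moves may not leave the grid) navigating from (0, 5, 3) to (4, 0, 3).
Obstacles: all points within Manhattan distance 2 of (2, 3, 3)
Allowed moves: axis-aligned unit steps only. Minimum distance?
11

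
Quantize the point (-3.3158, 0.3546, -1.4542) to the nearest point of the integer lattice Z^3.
(-3, 0, -1)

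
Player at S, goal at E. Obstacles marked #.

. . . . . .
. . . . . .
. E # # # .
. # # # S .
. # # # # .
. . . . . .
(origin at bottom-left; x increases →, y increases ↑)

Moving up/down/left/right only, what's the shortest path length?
8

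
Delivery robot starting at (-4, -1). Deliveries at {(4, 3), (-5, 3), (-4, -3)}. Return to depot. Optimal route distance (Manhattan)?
30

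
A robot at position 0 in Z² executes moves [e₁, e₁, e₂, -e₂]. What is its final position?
(2, 0)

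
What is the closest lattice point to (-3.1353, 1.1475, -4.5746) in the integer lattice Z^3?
(-3, 1, -5)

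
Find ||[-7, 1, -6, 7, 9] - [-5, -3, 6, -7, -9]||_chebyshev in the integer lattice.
18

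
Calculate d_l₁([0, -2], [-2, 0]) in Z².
4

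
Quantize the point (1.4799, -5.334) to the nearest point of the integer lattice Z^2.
(1, -5)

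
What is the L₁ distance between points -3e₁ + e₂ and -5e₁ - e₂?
4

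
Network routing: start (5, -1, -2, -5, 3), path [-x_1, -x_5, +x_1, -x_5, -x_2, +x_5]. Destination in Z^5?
(5, -2, -2, -5, 2)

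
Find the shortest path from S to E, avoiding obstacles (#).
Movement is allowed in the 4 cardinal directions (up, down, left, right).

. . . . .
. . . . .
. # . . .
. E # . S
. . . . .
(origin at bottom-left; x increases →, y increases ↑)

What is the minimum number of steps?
5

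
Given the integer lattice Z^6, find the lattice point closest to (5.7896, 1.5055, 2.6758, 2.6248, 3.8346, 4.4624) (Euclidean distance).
(6, 2, 3, 3, 4, 4)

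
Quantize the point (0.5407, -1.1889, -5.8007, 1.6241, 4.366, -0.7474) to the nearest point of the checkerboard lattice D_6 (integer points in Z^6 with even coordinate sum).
(0, -1, -6, 2, 4, -1)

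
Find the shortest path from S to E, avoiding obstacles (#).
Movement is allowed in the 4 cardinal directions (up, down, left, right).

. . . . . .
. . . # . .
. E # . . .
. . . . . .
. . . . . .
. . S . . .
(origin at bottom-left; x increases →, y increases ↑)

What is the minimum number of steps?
4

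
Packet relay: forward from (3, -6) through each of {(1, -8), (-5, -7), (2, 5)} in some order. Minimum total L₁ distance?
30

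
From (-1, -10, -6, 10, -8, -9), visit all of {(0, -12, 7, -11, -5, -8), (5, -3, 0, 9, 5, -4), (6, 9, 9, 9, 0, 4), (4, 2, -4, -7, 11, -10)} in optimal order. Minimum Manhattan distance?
165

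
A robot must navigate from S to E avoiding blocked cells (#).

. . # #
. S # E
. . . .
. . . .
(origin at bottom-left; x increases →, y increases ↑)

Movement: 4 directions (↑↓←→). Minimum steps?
4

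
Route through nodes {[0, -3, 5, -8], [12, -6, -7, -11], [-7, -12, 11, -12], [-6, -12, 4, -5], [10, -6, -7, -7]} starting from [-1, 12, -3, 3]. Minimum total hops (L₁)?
113
(one optimal route: (-1, 12, -3, 3) → (10, -6, -7, -7) → (12, -6, -7, -11) → (0, -3, 5, -8) → (-6, -12, 4, -5) → (-7, -12, 11, -12))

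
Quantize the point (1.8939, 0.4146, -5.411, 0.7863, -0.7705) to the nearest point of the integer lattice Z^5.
(2, 0, -5, 1, -1)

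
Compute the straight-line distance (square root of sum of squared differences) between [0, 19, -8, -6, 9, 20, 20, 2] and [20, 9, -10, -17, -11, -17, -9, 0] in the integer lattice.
56.9122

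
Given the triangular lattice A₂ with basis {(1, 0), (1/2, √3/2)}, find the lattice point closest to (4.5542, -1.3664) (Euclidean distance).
(4.5, -0.866)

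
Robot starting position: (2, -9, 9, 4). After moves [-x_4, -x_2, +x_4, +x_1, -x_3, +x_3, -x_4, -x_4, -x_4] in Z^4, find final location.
(3, -10, 9, 1)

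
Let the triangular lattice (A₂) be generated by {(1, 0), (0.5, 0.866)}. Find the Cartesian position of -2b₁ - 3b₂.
(-3.5, -2.598)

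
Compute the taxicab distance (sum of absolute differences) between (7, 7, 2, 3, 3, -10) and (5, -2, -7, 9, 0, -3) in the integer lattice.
36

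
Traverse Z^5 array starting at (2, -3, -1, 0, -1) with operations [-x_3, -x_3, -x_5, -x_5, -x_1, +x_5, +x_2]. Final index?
(1, -2, -3, 0, -2)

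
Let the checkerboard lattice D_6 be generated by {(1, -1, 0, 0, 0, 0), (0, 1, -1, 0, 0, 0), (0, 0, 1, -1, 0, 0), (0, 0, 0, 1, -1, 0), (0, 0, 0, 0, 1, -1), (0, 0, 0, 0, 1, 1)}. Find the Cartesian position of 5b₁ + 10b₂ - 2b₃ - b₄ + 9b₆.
(5, 5, -12, 1, 10, 9)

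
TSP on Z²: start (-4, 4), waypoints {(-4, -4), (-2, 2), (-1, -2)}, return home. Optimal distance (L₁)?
22
(one optimal route: (-4, 4) → (-4, -4) → (-1, -2) → (-2, 2) → (-4, 4))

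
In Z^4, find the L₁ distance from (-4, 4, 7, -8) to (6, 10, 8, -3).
22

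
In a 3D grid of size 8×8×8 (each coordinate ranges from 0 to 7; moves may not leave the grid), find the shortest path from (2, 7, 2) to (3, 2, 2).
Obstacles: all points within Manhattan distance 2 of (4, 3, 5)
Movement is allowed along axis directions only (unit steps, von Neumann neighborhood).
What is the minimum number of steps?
6
(one shortest path: (2, 7, 2) → (3, 7, 2) → (3, 6, 2) → (3, 5, 2) → (3, 4, 2) → (3, 3, 2) → (3, 2, 2))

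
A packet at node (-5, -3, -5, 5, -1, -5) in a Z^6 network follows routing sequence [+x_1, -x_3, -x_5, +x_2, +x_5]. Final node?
(-4, -2, -6, 5, -1, -5)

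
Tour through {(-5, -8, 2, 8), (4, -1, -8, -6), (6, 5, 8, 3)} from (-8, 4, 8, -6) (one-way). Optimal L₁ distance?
97
(one optimal route: (-8, 4, 8, -6) → (6, 5, 8, 3) → (4, -1, -8, -6) → (-5, -8, 2, 8))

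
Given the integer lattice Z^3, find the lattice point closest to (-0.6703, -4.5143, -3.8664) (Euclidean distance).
(-1, -5, -4)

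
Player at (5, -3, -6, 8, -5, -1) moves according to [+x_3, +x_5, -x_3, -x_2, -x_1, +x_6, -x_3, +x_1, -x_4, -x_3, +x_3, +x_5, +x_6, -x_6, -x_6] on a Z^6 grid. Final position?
(5, -4, -7, 7, -3, -1)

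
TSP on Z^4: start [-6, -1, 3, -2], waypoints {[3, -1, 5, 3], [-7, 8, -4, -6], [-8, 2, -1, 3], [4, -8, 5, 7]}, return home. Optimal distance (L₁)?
100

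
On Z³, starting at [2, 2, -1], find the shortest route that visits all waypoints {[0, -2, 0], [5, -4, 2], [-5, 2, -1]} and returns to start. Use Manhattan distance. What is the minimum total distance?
38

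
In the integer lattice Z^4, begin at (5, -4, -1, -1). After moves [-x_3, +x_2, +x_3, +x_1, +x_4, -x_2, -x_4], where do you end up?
(6, -4, -1, -1)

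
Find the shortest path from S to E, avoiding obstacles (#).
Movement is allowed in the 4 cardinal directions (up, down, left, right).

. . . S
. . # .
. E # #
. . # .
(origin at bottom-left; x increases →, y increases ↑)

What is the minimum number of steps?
4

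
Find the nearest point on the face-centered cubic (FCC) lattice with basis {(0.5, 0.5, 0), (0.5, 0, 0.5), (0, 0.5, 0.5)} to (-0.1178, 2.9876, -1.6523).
(0, 3, -2)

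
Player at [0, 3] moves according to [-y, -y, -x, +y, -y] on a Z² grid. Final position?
(-1, 1)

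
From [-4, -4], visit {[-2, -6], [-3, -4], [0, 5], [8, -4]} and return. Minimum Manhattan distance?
46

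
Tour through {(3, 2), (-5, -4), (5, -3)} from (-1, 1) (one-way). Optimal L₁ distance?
23
(one optimal route: (-1, 1) → (3, 2) → (5, -3) → (-5, -4))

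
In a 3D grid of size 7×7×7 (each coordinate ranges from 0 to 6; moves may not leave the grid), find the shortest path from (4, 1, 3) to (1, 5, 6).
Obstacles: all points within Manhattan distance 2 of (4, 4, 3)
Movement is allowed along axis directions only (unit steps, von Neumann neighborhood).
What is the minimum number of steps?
10
(one shortest path: (4, 1, 3) → (3, 1, 3) → (2, 1, 3) → (1, 1, 3) → (1, 2, 3) → (1, 3, 3) → (1, 4, 3) → (1, 5, 3) → (1, 5, 4) → (1, 5, 5) → (1, 5, 6))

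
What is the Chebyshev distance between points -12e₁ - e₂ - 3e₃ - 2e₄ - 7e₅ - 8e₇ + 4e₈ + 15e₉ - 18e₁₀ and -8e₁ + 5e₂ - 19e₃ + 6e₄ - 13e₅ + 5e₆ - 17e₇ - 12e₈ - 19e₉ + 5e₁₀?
34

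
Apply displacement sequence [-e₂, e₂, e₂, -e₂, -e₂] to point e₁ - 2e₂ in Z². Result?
(1, -3)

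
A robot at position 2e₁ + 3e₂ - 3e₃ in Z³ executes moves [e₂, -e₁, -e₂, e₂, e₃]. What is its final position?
(1, 4, -2)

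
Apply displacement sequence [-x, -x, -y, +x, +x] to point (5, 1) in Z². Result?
(5, 0)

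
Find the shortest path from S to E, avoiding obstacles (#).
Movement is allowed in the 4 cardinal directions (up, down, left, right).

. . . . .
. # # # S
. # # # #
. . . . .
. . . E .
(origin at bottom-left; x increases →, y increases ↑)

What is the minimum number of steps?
12
(one shortest path: (4, 3) → (4, 4) → (3, 4) → (2, 4) → (1, 4) → (0, 4) → (0, 3) → (0, 2) → (0, 1) → (1, 1) → (2, 1) → (3, 1) → (3, 0))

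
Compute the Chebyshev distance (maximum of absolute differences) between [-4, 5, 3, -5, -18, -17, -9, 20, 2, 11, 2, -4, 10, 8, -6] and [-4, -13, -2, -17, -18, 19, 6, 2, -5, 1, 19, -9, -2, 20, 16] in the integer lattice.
36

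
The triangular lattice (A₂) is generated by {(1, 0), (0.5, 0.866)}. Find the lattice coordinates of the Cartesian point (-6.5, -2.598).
-5b₁ - 3b₂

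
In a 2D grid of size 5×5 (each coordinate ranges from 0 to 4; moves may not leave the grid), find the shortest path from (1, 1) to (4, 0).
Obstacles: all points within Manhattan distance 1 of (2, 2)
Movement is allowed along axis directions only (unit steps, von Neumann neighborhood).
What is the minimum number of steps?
4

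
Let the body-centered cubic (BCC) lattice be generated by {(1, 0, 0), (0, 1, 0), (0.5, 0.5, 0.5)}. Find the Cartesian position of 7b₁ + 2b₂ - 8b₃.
(3, -2, -4)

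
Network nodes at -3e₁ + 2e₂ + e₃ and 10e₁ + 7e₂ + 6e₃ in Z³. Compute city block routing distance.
23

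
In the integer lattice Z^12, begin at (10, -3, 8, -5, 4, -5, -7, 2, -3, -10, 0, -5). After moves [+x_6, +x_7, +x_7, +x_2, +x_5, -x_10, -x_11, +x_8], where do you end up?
(10, -2, 8, -5, 5, -4, -5, 3, -3, -11, -1, -5)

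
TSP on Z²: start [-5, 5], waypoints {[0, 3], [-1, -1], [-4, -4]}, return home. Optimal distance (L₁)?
28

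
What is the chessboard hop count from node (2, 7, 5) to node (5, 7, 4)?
3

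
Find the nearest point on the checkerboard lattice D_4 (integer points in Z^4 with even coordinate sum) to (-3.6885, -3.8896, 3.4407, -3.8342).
(-4, -4, 4, -4)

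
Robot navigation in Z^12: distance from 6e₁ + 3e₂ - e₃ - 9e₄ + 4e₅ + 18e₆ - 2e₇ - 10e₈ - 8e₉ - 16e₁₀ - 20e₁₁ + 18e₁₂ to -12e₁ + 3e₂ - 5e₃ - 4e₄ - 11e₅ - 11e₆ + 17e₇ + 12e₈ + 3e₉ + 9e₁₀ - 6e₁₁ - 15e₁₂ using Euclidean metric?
65.6277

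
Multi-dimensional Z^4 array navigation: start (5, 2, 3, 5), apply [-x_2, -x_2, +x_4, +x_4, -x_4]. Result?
(5, 0, 3, 6)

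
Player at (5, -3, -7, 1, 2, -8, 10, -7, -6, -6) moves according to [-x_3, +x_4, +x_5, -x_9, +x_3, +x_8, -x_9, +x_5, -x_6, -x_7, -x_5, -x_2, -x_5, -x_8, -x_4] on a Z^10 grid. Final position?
(5, -4, -7, 1, 2, -9, 9, -7, -8, -6)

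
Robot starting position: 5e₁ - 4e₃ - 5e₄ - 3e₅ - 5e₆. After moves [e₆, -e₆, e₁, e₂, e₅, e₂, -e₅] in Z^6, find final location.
(6, 2, -4, -5, -3, -5)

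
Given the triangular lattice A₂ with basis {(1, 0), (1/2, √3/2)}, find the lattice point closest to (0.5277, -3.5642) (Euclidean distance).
(1, -3.464)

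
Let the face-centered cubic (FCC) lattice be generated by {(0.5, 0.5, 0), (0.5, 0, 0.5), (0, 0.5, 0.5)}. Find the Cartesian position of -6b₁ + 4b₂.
(-1, -3, 2)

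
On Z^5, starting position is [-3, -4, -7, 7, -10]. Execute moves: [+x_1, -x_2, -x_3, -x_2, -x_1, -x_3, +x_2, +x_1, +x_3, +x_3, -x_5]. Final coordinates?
(-2, -5, -7, 7, -11)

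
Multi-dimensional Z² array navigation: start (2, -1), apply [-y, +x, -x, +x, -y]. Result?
(3, -3)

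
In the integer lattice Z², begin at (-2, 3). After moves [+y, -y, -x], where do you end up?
(-3, 3)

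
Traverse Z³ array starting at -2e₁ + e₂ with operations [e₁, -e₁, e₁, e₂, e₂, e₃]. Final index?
(-1, 3, 1)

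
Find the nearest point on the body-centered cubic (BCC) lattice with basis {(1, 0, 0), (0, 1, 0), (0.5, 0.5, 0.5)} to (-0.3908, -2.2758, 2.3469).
(-0.5, -2.5, 2.5)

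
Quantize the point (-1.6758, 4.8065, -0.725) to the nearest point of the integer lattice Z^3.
(-2, 5, -1)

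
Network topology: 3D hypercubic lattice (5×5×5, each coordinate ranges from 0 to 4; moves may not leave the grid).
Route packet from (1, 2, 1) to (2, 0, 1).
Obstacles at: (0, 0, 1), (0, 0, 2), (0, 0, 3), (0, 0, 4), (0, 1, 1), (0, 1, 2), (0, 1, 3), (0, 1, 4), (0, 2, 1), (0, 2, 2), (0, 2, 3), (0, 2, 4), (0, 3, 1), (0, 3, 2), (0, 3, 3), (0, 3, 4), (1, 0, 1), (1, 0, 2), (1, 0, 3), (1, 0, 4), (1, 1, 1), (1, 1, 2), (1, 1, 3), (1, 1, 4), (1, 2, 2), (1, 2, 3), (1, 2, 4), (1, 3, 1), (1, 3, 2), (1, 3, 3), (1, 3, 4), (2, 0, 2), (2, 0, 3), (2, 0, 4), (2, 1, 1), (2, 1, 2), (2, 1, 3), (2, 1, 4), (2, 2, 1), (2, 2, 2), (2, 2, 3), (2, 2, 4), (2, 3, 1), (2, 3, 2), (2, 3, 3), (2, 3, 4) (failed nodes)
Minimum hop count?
5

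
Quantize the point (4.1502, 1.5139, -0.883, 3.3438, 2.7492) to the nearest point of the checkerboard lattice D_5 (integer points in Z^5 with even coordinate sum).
(4, 1, -1, 3, 3)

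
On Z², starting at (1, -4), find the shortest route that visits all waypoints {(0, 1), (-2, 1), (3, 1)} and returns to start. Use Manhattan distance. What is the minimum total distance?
20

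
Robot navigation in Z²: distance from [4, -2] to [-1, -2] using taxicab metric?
5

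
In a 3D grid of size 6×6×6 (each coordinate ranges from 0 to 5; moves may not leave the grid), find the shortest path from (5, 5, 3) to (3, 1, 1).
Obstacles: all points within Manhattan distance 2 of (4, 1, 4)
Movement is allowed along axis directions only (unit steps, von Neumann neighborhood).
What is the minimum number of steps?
8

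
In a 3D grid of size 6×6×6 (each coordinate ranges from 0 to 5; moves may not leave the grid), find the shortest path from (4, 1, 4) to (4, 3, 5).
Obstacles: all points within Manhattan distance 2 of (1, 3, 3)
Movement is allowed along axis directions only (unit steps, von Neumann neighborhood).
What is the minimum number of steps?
3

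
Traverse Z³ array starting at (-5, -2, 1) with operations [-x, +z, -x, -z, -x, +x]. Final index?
(-7, -2, 1)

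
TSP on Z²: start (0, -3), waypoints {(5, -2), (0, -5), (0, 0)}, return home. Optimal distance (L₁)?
20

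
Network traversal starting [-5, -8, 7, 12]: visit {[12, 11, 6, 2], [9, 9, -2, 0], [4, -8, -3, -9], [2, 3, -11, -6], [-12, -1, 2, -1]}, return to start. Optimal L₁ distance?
182
(one optimal route: (-5, -8, 7, 12) → (12, 11, 6, 2) → (9, 9, -2, 0) → (2, 3, -11, -6) → (4, -8, -3, -9) → (-12, -1, 2, -1) → (-5, -8, 7, 12))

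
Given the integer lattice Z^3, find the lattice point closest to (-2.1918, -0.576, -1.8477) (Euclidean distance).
(-2, -1, -2)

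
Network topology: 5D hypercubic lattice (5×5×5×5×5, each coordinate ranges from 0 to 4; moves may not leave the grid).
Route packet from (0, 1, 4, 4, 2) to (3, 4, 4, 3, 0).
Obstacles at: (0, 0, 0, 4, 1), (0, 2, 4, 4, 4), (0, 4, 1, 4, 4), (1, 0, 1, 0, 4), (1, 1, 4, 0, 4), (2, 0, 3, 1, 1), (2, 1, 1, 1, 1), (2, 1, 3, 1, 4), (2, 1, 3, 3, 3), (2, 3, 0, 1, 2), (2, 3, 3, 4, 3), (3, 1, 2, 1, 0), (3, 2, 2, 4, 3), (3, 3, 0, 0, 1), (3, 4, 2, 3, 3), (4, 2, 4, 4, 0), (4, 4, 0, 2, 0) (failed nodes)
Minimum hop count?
9
(one shortest path: (0, 1, 4, 4, 2) → (1, 1, 4, 4, 2) → (2, 1, 4, 4, 2) → (3, 1, 4, 4, 2) → (3, 2, 4, 4, 2) → (3, 3, 4, 4, 2) → (3, 4, 4, 4, 2) → (3, 4, 4, 3, 2) → (3, 4, 4, 3, 1) → (3, 4, 4, 3, 0))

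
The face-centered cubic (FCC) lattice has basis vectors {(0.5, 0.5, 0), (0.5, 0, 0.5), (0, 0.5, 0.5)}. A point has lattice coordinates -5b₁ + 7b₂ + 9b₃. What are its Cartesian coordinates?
(1, 2, 8)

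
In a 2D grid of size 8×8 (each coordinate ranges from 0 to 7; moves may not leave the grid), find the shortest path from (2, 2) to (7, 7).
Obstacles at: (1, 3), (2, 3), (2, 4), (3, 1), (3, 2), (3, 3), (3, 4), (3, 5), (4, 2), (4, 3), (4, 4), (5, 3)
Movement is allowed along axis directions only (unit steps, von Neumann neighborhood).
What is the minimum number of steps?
14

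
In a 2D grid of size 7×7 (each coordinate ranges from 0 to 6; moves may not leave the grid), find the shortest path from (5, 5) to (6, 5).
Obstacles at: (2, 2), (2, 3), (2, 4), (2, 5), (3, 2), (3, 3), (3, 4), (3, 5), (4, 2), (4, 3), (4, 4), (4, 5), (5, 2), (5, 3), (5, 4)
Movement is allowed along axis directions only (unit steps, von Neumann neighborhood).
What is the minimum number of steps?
1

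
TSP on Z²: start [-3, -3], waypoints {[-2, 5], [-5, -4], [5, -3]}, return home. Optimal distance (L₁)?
38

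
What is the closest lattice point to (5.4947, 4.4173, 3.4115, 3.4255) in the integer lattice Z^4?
(5, 4, 3, 3)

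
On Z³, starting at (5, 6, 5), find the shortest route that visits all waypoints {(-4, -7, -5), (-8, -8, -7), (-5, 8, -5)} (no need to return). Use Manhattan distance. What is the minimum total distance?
45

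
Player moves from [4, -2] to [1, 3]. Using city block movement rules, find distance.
8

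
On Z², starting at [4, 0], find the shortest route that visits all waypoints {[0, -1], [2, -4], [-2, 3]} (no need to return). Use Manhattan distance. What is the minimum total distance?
17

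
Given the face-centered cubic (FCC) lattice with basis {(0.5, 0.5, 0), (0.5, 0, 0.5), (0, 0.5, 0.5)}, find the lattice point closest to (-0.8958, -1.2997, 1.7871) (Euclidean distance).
(-1, -1.5, 1.5)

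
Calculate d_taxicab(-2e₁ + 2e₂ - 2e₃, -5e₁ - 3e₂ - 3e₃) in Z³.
9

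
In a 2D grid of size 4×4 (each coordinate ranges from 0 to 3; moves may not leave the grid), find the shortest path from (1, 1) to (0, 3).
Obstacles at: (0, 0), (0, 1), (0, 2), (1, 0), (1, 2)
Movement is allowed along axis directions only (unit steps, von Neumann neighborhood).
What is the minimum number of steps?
5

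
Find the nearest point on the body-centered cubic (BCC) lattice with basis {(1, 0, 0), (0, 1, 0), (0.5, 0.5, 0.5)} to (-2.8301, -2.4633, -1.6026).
(-2.5, -2.5, -1.5)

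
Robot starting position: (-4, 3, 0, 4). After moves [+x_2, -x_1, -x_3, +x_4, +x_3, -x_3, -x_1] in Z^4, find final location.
(-6, 4, -1, 5)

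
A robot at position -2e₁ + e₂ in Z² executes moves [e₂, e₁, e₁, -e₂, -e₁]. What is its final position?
(-1, 1)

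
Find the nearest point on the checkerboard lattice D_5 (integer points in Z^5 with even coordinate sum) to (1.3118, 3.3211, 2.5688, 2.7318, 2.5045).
(1, 3, 3, 3, 2)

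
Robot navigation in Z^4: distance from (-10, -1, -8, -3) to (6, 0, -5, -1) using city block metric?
22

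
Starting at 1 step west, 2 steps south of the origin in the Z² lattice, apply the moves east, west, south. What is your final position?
(-1, -3)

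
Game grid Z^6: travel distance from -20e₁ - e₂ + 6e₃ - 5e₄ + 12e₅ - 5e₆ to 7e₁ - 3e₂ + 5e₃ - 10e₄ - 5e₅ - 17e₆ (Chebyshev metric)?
27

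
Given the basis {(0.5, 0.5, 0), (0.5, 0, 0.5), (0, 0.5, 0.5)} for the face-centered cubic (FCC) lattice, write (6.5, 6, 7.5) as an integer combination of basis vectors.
5b₁ + 8b₂ + 7b₃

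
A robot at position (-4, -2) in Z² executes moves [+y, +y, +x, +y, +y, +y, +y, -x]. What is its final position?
(-4, 4)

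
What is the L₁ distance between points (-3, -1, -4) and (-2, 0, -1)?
5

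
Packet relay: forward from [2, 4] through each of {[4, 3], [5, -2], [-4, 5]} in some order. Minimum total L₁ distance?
23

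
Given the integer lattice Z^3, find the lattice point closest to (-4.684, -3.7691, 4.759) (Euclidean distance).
(-5, -4, 5)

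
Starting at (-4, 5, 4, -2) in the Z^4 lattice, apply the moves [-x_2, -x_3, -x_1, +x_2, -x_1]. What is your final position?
(-6, 5, 3, -2)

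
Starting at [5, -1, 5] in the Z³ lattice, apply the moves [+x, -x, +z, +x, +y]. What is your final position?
(6, 0, 6)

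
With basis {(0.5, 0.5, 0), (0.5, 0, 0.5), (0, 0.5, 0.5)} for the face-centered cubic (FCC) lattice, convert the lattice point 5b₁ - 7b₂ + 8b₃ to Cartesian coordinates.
(-1, 6.5, 0.5)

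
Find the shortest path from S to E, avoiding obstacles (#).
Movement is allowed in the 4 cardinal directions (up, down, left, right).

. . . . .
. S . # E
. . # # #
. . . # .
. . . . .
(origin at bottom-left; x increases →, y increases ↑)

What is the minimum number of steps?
5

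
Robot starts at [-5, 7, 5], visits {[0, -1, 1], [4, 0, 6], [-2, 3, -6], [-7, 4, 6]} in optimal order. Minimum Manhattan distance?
44
(one optimal route: (-5, 7, 5) → (-7, 4, 6) → (4, 0, 6) → (0, -1, 1) → (-2, 3, -6))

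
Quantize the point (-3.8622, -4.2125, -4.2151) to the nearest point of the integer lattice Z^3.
(-4, -4, -4)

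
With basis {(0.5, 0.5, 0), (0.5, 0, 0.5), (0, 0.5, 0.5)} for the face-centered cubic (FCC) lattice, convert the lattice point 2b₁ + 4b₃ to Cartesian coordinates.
(1, 3, 2)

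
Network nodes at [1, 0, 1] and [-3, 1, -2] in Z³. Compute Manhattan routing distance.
8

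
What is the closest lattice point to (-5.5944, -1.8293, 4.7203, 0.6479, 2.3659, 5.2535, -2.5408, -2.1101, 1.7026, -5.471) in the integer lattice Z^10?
(-6, -2, 5, 1, 2, 5, -3, -2, 2, -5)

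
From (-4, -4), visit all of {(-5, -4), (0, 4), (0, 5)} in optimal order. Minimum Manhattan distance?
15
(one optimal route: (-4, -4) → (-5, -4) → (0, 4) → (0, 5))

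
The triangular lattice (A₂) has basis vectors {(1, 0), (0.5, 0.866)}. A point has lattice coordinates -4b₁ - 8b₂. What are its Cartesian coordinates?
(-8, -6.928)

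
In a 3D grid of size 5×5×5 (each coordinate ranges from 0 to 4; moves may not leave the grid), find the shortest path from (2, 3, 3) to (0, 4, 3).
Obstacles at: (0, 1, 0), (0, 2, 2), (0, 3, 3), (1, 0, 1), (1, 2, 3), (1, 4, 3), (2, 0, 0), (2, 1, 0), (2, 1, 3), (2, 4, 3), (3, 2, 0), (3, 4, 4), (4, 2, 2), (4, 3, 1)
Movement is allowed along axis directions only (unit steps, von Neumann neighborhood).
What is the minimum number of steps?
5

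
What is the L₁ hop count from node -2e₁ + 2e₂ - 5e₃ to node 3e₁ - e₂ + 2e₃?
15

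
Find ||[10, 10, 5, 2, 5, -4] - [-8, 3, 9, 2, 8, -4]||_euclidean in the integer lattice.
19.9499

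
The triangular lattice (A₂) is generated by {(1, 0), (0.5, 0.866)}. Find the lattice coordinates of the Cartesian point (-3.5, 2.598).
-5b₁ + 3b₂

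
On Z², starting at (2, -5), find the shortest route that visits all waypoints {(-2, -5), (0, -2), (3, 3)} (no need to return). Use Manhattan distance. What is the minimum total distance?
17
(one optimal route: (2, -5) → (-2, -5) → (0, -2) → (3, 3))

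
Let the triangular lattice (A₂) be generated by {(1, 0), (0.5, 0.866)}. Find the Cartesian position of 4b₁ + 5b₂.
(6.5, 4.33)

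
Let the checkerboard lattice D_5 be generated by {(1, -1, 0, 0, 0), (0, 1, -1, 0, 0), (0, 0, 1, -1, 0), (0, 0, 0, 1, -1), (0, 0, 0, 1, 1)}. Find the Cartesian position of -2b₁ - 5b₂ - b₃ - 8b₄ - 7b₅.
(-2, -3, 4, -14, 1)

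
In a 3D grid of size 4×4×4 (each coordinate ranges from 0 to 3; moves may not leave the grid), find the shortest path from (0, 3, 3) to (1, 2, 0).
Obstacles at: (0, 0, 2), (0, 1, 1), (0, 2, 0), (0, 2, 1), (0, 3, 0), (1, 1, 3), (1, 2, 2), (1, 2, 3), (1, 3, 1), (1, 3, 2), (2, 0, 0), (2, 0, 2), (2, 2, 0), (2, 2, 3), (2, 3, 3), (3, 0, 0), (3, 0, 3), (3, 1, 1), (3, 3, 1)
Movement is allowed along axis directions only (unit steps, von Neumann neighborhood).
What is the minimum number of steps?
7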